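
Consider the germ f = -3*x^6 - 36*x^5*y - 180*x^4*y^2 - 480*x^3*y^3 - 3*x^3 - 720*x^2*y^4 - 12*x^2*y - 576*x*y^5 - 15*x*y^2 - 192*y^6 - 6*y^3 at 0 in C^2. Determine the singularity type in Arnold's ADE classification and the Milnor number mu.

The Hessian of f at 0 has rank 0. Corank 2; j^3 = -3*(x + y)^2*(x + 2*y) has shape L^2 M (L != M), so D-series; mu = 7 gives D_7.

Type D7, Milnor number mu = 7.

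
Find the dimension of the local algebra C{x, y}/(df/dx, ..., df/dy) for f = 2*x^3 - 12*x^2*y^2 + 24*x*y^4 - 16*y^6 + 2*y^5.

8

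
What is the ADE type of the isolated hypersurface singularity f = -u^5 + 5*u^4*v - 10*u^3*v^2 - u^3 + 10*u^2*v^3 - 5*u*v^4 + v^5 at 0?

E8

The Hessian of f at 0 is [[0, 0], [0, 0]] with rank 0, so corank 2. A Groebner basis of the Jacobian ideal J(f) in C{u,v} is {v^5, u*v^3 - v^4/4, u^2}; counting standard monomials gives mu = 8. Corank 2; j^3 = -u^3 is a perfect cube, so E-series; the 5-jet and mu = 8 give E_8.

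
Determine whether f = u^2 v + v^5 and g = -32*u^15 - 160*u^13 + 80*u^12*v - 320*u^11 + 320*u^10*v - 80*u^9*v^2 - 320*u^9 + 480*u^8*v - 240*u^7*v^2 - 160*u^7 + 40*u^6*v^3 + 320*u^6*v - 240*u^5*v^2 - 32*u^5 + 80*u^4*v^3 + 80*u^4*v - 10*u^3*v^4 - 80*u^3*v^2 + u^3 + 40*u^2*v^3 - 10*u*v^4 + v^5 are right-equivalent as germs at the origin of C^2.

No.

The Hessian of f at 0 has rank 0. Corank 2; j^3 = u^2*v has shape L^2 M (L != M), so D-series; mu = 6 gives D_6. The Hessian of g at 0 has rank 0. Corank 2; j^3 = u^3 is a perfect cube, so E-series; the 5-jet and mu = 8 give E_8. f is D_6 but g is E_8, hence not right-equivalent.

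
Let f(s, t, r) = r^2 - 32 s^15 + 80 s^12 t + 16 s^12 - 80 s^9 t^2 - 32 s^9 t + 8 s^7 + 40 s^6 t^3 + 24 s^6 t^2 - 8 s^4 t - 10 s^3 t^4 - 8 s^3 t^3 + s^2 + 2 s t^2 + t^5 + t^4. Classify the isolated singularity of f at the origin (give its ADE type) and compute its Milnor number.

Type A_{4}, Milnor number mu = 4.

The Hessian of f at 0 is [[2, 0, 0], [0, 0, 0], [0, 0, 2]] with rank 2, so corank 1. A Groebner basis of the Jacobian ideal J(f) in C{s,t,r} is {s^2, s + t^2, r}; counting standard monomials gives mu = 4. Corank 1: A-series; mu = 4 gives A_4.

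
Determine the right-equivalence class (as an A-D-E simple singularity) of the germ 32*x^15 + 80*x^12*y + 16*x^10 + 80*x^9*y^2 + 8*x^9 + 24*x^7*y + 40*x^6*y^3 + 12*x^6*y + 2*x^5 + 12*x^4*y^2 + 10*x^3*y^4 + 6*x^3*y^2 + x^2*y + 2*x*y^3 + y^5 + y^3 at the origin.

D_{4}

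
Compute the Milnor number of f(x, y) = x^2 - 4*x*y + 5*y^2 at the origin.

The Hessian of f at 0 has rank 2. Corank 0: nondegenerate Morse point, so A_1.

1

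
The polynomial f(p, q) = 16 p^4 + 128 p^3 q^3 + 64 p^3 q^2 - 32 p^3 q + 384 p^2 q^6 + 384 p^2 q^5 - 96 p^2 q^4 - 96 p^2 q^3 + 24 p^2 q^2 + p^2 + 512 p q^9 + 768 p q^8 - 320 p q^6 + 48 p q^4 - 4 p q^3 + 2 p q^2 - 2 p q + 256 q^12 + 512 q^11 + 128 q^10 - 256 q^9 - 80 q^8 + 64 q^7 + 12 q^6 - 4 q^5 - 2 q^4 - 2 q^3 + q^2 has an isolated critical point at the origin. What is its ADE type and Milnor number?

The Hessian of f at 0 has rank 1. Corank 1: A-series; mu = 3 gives A_3.

Type A_3, Milnor number mu = 3.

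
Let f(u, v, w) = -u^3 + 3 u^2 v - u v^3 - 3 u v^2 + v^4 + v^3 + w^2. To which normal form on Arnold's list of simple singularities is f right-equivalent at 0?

E7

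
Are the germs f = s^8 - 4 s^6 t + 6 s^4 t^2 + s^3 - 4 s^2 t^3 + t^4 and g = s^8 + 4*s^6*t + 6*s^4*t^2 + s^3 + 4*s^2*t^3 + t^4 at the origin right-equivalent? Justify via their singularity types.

Yes.

The Hessian of f at 0 has rank 0. Corank 2; j^3 = s^3 is a perfect cube, so E-series; the 4-jet and mu = 6 give E_6. The Hessian of g at 0 has rank 0. Corank 2; j^3 = s^3 is a perfect cube, so E-series; the 4-jet and mu = 6 give E_6. Both have type E_6, hence right-equivalent.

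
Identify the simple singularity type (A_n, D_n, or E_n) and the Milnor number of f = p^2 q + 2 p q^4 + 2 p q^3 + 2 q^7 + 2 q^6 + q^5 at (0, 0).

The Hessian of f at 0 has rank 0. Corank 2; j^3 = p^2*q has shape L^2 M (L != M), so D-series; mu = 8 gives D_8.

Type D_{8}, Milnor number mu = 8.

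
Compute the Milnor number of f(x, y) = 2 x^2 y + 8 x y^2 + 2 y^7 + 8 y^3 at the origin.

The Hessian of f at 0 has rank 0. Corank 2; j^3 = 2*y*(x + 2*y)^2 has shape L^2 M (L != M), so D-series; mu = 8 gives D_8.

8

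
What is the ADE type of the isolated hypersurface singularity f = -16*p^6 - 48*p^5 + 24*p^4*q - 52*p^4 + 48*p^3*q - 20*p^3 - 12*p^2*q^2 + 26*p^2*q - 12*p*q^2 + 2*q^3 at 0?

D_{4}

The Hessian of f at 0 is [[0, 0], [0, 0]] with rank 0, so corank 2. A Groebner basis of the Jacobian ideal J(f) in C{p,q} is {q^3, p^2 - 3*q^2/11, p*q - 6*q^2/11}; counting standard monomials gives mu = 4. Corank 2; j^3 = -2*(2*p - q)*(5*p^2 - 4*p*q + q^2) splits into three distinct lines over C (the quadratic factor has nonzero discriminant), so D_4.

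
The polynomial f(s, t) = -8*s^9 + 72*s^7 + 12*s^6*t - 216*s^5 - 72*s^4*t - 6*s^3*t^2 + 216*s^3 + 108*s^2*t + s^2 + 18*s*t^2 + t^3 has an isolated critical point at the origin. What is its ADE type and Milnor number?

Type A2, Milnor number mu = 2.

The Hessian of f at 0 is [[2, 0], [0, 0]] with rank 1, so corank 1. A Groebner basis of the Jacobian ideal J(f) in C{s,t} is {t^2, s}; counting standard monomials gives mu = 2. Corank 1: A-series; mu = 2 gives A_2.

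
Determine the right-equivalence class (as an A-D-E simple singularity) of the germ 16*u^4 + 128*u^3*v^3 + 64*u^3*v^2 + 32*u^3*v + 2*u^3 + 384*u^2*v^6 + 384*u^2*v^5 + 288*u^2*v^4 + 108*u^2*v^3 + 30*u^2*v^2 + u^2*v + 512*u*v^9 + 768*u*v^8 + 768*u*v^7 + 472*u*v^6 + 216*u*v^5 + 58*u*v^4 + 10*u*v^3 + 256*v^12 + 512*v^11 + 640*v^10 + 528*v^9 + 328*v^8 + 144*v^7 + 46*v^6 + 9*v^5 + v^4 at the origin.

D_{5}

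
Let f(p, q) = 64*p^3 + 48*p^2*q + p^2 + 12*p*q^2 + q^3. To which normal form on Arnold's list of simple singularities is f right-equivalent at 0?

A_{2}

The Hessian of f at 0 is [[2, 0], [0, 0]] with rank 1, so corank 1. A Groebner basis of the Jacobian ideal J(f) in C{p,q} is {q^2, p}; counting standard monomials gives mu = 2. Corank 1: A-series; mu = 2 gives A_2.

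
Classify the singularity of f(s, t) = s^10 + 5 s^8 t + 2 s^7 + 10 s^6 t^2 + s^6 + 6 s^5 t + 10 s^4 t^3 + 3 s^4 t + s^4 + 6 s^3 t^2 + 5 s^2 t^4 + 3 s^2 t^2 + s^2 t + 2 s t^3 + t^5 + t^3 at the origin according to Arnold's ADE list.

D_{4}

The Hessian of f at 0 has rank 0. Corank 2; j^3 = t*(s^2 + t^2) splits into three distinct lines over C (the quadratic factor has nonzero discriminant), so D_4.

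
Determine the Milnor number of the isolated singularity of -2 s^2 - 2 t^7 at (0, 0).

The Hessian of f at 0 is [[-4, 0], [0, 0]] with rank 1, so corank 1. A Groebner basis of the Jacobian ideal J(f) in C{s,t} is {t^6, s}; counting standard monomials gives mu = 6. Corank 1: A-series; mu = 6 gives A_6.

6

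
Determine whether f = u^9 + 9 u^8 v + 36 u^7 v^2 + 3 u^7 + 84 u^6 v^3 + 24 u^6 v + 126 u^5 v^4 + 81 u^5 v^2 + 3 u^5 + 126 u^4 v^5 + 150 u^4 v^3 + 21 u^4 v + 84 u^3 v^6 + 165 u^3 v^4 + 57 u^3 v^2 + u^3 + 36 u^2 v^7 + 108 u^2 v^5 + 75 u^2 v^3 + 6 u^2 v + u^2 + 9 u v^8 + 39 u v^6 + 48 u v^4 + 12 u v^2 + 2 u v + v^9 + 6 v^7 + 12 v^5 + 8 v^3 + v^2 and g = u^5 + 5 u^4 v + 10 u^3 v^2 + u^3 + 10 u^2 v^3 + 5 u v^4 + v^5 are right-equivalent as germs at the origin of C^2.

The Hessian of f at 0 has rank 1. Corank 1: A-series; mu = 2 gives A_2. The Hessian of g at 0 has rank 0. Corank 2; j^3 = u^3 is a perfect cube, so E-series; the 5-jet and mu = 8 give E_8. f is A_2 but g is E_8, hence not right-equivalent.

No.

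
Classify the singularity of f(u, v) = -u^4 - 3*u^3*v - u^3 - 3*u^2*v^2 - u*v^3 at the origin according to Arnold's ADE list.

E_{7}

The Hessian of f at 0 has rank 0. Corank 2; j^3 = -u^3 is a perfect cube, so E-series; the 4-jet and mu = 7 give E_7.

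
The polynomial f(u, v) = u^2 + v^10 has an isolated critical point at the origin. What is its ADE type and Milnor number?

Type A_{9}, Milnor number mu = 9.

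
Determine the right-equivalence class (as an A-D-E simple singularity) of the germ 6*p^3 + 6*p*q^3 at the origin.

The Hessian of f at 0 is [[0, 0], [0, 0]] with rank 0, so corank 2. A Groebner basis of the Jacobian ideal J(f) in C{p,q} is {p^3, p*q^2, 3*p^2 + q^3}; counting standard monomials gives mu = 7. Corank 2; j^3 = 6*p^3 is a perfect cube, so E-series; the 4-jet and mu = 7 give E_7.

E_7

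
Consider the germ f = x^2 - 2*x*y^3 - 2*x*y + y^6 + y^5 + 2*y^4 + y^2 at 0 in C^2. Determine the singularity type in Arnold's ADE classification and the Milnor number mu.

The Hessian of f at 0 is [[2, -2], [-2, 2]] with rank 1, so corank 1. A Groebner basis of the Jacobian ideal J(f) in C{x,y} is {-x + y^3 + y, x^2 - y^2, x*y - y^2}; counting standard monomials gives mu = 4. Corank 1: A-series; mu = 4 gives A_4.

Type A4, Milnor number mu = 4.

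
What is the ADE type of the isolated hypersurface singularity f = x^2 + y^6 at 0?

A_5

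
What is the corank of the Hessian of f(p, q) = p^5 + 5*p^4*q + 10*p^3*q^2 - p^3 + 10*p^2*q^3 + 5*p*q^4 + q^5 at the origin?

The Hessian at 0 is [[0, 0], [0, 0]] of rank 0; hence corank 2.

2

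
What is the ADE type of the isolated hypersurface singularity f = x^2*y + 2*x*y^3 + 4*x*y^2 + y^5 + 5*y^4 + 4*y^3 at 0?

The Hessian of f at 0 is [[0, 0], [0, 0]] with rank 0, so corank 2. A Groebner basis of the Jacobian ideal J(f) in C{x,y} is {x*y^2 - 2*x*y - 4*y^2, x*y + y^3 + 2*y^2, x^2 - 4*y^2}; counting standard monomials gives mu = 5. Corank 2; j^3 = y*(x + 2*y)^2 has shape L^2 M (L != M), so D-series; mu = 5 gives D_5.

D_5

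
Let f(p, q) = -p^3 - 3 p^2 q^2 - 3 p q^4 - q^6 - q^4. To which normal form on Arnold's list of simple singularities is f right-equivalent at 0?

E_6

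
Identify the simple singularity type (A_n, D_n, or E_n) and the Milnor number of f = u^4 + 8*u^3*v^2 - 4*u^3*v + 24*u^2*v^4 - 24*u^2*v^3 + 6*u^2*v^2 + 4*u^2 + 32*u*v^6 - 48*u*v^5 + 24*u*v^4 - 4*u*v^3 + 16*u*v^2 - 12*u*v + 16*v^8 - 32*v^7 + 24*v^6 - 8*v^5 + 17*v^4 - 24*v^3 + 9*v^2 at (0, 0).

Type A3, Milnor number mu = 3.

The Hessian of f at 0 has rank 1. Corank 1: A-series; mu = 3 gives A_3.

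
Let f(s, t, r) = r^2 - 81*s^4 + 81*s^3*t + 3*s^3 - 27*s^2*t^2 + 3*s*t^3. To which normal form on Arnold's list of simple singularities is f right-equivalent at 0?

The Hessian of f at 0 has rank 1. Corank 2; j^3 = 3*s^3 is a perfect cube, so E-series; the 4-jet and mu = 7 give E_7.

E_{7}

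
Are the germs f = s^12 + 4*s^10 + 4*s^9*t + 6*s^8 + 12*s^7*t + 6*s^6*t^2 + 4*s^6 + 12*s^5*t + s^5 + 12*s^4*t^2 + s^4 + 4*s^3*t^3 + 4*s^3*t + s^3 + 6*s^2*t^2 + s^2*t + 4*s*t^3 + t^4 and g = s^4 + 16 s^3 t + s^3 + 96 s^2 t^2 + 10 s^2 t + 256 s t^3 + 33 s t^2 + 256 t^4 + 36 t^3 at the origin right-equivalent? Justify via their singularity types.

Yes.

The Hessian of f at 0 has rank 0. Corank 2; j^3 = s^2*(s + t) has shape L^2 M (L != M), so D-series; mu = 5 gives D_5. The Hessian of g at 0 has rank 0. Corank 2; j^3 = (s + 3*t)^2*(s + 4*t) has shape L^2 M (L != M), so D-series; mu = 5 gives D_5. Both have type D_5, hence right-equivalent.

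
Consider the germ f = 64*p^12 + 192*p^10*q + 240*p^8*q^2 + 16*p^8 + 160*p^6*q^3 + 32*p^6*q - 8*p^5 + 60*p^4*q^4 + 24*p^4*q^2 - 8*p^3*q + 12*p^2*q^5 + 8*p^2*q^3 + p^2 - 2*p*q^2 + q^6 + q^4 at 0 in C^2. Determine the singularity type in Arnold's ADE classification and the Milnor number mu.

Type A_5, Milnor number mu = 5.

The Hessian of f at 0 is [[2, 0], [0, 0]] with rank 1, so corank 1. A Groebner basis of the Jacobian ideal J(f) in C{p,q} is {p^3, p^2*q, -p + q^2}; counting standard monomials gives mu = 5. Corank 1: A-series; mu = 5 gives A_5.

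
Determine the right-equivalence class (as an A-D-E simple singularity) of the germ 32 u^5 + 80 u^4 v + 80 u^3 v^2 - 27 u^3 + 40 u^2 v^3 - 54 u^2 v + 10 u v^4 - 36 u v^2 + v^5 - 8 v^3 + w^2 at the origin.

E8

The Hessian of f at 0 is [[0, 0, 0], [0, 0, 0], [0, 0, 2]] with rank 1, so corank 2. A Groebner basis of the Jacobian ideal J(f) in C{u,v,w} is {v^5, u*v^3 + 5*v^4/8, u^2 + 4*u*v/3 + 4*v^2/9, w}; counting standard monomials gives mu = 8. Corank 2; j^3 = -(3*u + 2*v)^3 is a perfect cube, so E-series; the 5-jet and mu = 8 give E_8.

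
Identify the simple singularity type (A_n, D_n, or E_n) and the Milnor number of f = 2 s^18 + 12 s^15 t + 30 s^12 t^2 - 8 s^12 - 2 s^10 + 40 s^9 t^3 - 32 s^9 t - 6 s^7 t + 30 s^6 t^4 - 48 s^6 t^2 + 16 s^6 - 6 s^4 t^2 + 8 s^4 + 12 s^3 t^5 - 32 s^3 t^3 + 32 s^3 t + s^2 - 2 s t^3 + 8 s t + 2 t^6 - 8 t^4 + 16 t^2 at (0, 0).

Type A5, Milnor number mu = 5.

The Hessian of f at 0 has rank 1. Corank 1: A-series; mu = 5 gives A_5.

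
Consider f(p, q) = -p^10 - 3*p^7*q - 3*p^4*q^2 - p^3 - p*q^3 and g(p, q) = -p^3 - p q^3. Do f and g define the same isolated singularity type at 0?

The Hessian of f at 0 is [[0, 0], [0, 0]] with rank 0, so corank 2. A Groebner basis of the Jacobian ideal J(f) in C{p,q} is {p^3, p*q^2, 3*p^2 + q^3}; counting standard monomials gives mu = 7. Corank 2; j^3 = -p^3 is a perfect cube, so E-series; the 4-jet and mu = 7 give E_7. The Hessian of g at 0 is [[0, 0], [0, 0]] with rank 0, so corank 2. A Groebner basis of the Jacobian ideal J(g) in C{p,q} is {p^3, p*q^2, 3*p^2 + q^3}; counting standard monomials gives mu = 7. Corank 2; j^3 = -p^3 is a perfect cube, so E-series; the 4-jet and mu = 7 give E_7. Both have type E_7, hence right-equivalent.

Yes.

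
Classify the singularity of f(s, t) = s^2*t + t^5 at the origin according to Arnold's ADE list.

The Hessian of f at 0 is [[0, 0], [0, 0]] with rank 0, so corank 2. A Groebner basis of the Jacobian ideal J(f) in C{s,t} is {s^2/5 + t^4, s^3, s*t}; counting standard monomials gives mu = 6. Corank 2; j^3 = s^2*t has shape L^2 M (L != M), so D-series; mu = 6 gives D_6.

D6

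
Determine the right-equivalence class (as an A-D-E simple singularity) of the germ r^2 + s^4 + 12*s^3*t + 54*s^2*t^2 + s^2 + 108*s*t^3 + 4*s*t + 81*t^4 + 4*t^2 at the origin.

The Hessian of f at 0 has rank 2. Corank 1: A-series; mu = 3 gives A_3.

A3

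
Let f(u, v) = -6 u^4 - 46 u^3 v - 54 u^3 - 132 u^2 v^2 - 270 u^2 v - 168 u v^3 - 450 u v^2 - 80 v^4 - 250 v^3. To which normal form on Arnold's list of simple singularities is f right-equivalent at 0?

E7

The Hessian of f at 0 is [[0, 0], [0, 0]] with rank 0, so corank 2. A Groebner basis of the Jacobian ideal J(f) in C{u,v} is {19683*u^2 + 65610*u*v + v^4 + 27*v^3 + 54675*v^2, u^3 + 1485*u^2 + 4950*u*v + 20*v^3/3 + 4125*v^2, u^2*v - 567*u^2 - 1890*u*v - 32*v^3/9 - 1575*v^2, 162*u^2 + u*v^2 + 540*u*v + 17*v^3/9 + 450*v^2}; counting standard monomials gives mu = 7. Corank 2; j^3 = -2*(3*u + 5*v)^3 is a perfect cube, so E-series; the 4-jet and mu = 7 give E_7.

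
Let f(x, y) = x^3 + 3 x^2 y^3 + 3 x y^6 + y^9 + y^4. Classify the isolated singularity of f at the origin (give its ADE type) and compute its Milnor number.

Type E_{6}, Milnor number mu = 6.

The Hessian of f at 0 has rank 0. Corank 2; j^3 = x^3 is a perfect cube, so E-series; the 4-jet and mu = 6 give E_6.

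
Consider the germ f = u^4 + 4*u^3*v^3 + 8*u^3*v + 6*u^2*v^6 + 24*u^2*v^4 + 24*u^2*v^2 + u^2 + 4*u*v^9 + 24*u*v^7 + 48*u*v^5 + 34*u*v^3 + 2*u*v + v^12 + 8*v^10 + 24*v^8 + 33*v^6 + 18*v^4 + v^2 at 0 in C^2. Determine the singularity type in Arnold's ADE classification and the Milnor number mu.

Type A3, Milnor number mu = 3.

The Hessian of f at 0 is [[2, 2], [2, 2]] with rank 1, so corank 1. A Groebner basis of the Jacobian ideal J(f) in C{u,v} is {v^3, u + v}; counting standard monomials gives mu = 3. Corank 1: A-series; mu = 3 gives A_3.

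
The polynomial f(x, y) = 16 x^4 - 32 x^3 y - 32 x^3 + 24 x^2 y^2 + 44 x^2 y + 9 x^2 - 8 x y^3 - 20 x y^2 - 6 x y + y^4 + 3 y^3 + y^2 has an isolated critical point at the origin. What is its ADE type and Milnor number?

Type A_{2}, Milnor number mu = 2.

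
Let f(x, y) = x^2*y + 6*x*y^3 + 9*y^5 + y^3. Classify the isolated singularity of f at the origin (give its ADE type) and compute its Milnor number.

Type D_{4}, Milnor number mu = 4.

The Hessian of f at 0 has rank 0. Corank 2; j^3 = y*(x^2 + y^2) splits into three distinct lines over C (the quadratic factor has nonzero discriminant), so D_4.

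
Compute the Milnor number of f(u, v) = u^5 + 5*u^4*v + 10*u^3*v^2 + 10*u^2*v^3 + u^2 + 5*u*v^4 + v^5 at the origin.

4

The Hessian of f at 0 has rank 1. Corank 1: A-series; mu = 4 gives A_4.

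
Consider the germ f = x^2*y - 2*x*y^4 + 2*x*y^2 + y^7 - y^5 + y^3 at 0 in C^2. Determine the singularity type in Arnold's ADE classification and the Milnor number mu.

The Hessian of f at 0 is [[0, 0], [0, 0]] with rank 0, so corank 2. A Groebner basis of the Jacobian ideal J(f) in C{x,y} is {-x*y + y^4 - y^2, x*y^2 + y^3, x^2 + 7*x*y + 6*y^2}; counting standard monomials gives mu = 6. Corank 2; j^3 = y*(x + y)^2 has shape L^2 M (L != M), so D-series; mu = 6 gives D_6.

Type D_6, Milnor number mu = 6.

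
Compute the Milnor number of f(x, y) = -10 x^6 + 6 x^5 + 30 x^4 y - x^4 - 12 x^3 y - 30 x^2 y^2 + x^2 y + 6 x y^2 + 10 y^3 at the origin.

4

The Hessian of f at 0 has rank 0. Corank 2; j^3 = y*(x^2 + 6*x*y + 10*y^2) splits into three distinct lines over C (the quadratic factor has nonzero discriminant), so D_4.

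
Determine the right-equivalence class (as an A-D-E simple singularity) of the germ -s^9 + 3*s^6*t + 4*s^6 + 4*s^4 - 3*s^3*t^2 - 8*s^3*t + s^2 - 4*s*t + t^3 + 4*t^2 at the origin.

A2

The Hessian of f at 0 is [[2, -4], [-4, 8]] with rank 1, so corank 1. A Groebner basis of the Jacobian ideal J(f) in C{s,t} is {t^2, s - 2*t}; counting standard monomials gives mu = 2. Corank 1: A-series; mu = 2 gives A_2.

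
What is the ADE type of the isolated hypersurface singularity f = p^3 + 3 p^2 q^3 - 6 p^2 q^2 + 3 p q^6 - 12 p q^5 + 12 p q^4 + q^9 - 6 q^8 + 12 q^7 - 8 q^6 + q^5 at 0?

E_{8}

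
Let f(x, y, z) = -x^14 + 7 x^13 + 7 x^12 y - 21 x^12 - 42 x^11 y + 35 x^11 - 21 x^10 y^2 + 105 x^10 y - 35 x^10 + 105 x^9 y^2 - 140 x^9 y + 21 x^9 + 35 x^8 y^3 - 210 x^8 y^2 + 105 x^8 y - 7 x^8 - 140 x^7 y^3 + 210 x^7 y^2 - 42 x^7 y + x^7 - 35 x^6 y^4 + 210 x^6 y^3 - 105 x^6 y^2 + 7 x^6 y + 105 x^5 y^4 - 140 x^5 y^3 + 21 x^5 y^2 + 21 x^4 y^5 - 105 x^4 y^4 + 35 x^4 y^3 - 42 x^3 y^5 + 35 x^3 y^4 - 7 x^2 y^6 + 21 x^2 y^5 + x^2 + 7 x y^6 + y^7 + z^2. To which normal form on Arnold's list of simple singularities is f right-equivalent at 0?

The Hessian of f at 0 has rank 2. Corank 1: A-series; mu = 6 gives A_6.

A_{6}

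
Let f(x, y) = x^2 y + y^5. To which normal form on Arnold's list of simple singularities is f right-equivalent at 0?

D_{6}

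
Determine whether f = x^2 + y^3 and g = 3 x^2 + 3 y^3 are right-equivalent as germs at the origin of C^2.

Yes.

The Hessian of f at 0 has rank 1. Corank 1: A-series; mu = 2 gives A_2. The Hessian of g at 0 has rank 1. Corank 1: A-series; mu = 2 gives A_2. Both have type A_2, hence right-equivalent.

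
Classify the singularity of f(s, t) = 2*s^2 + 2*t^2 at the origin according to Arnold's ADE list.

A1

The Hessian of f at 0 is [[4, 0], [0, 4]] with rank 2, so corank 0. A Groebner basis of the Jacobian ideal J(f) in C{s,t} is {s, t}; counting standard monomials gives mu = 1. Corank 0: nondegenerate Morse point, so A_1.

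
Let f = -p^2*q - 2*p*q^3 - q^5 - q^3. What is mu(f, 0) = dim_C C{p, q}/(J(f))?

4

The Hessian of f at 0 has rank 0. Corank 2; j^3 = -q*(p^2 + q^2) splits into three distinct lines over C (the quadratic factor has nonzero discriminant), so D_4.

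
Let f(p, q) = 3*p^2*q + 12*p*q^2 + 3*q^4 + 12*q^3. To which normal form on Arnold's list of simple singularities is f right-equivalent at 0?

D_{5}

The Hessian of f at 0 has rank 0. Corank 2; j^3 = 3*q*(p + 2*q)^2 has shape L^2 M (L != M), so D-series; mu = 5 gives D_5.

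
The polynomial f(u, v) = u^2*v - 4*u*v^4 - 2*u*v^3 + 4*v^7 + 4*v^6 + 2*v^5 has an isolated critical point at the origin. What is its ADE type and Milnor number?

Type D_{6}, Milnor number mu = 6.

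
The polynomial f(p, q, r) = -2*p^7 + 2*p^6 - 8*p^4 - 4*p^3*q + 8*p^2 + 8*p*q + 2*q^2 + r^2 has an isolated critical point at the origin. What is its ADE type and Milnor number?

Type A_6, Milnor number mu = 6.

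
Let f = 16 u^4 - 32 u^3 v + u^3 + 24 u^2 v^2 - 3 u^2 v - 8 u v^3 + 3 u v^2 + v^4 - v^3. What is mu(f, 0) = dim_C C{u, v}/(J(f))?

6

The Hessian of f at 0 is [[0, 0], [0, 0]] with rank 0, so corank 2. A Groebner basis of the Jacobian ideal J(f) in C{u,v} is {v^4, u*v^2 - 5*v^3/6, u^2 - 2*u*v + v^2}; counting standard monomials gives mu = 6. Corank 2; j^3 = (u - v)^3 is a perfect cube, so E-series; the 4-jet and mu = 6 give E_6.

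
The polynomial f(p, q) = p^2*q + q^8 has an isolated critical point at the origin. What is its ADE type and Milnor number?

Type D_{9}, Milnor number mu = 9.

The Hessian of f at 0 has rank 0. Corank 2; j^3 = p^2*q has shape L^2 M (L != M), so D-series; mu = 9 gives D_9.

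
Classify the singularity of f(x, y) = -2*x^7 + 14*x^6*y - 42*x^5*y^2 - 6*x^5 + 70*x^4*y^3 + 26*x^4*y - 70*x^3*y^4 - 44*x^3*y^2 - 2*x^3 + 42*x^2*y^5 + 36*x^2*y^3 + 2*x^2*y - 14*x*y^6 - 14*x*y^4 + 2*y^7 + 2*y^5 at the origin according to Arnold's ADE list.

The Hessian of f at 0 is [[0, 0], [0, 0]] with rank 0, so corank 2. A Groebner basis of the Jacobian ideal J(f) in C{x,y} is {x*y/4 + y^4, x*y^2, x^2 - 5*x*y/4}; counting standard monomials gives mu = 6. Corank 2; j^3 = -2*x^2*(x - y) has shape L^2 M (L != M), so D-series; mu = 6 gives D_6.

D_{6}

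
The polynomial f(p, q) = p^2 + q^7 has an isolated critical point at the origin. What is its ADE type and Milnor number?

Type A6, Milnor number mu = 6.

The Hessian of f at 0 is [[2, 0], [0, 0]] with rank 1, so corank 1. A Groebner basis of the Jacobian ideal J(f) in C{p,q} is {q^6, p}; counting standard monomials gives mu = 6. Corank 1: A-series; mu = 6 gives A_6.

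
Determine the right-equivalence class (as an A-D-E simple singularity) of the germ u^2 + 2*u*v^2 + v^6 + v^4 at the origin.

The Hessian of f at 0 is [[2, 0], [0, 0]] with rank 1, so corank 1. A Groebner basis of the Jacobian ideal J(f) in C{u,v} is {u^3, u^2*v, u + v^2}; counting standard monomials gives mu = 5. Corank 1: A-series; mu = 5 gives A_5.

A_{5}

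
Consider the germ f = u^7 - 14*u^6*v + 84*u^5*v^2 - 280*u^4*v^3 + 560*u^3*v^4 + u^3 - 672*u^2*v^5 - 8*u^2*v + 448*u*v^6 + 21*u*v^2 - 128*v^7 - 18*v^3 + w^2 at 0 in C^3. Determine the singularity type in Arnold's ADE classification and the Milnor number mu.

Type D_8, Milnor number mu = 8.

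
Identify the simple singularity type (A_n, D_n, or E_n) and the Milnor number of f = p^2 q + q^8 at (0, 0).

The Hessian of f at 0 has rank 0. Corank 2; j^3 = p^2*q has shape L^2 M (L != M), so D-series; mu = 9 gives D_9.

Type D9, Milnor number mu = 9.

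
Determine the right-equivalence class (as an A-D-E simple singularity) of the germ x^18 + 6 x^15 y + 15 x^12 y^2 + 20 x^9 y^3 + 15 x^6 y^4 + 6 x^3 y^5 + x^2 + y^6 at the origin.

A5

The Hessian of f at 0 has rank 1. Corank 1: A-series; mu = 5 gives A_5.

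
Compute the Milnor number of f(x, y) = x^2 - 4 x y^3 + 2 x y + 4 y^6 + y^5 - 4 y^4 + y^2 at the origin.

The Hessian of f at 0 is [[2, 2], [2, 2]] with rank 1, so corank 1. A Groebner basis of the Jacobian ideal J(f) in C{x,y} is {-x/2 + y^3 - y/2, x^2 - y^2, x*y + y^2}; counting standard monomials gives mu = 4. Corank 1: A-series; mu = 4 gives A_4.

4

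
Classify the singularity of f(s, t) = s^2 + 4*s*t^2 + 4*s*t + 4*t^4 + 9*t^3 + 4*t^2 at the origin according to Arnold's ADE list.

A_{2}

The Hessian of f at 0 has rank 1. Corank 1: A-series; mu = 2 gives A_2.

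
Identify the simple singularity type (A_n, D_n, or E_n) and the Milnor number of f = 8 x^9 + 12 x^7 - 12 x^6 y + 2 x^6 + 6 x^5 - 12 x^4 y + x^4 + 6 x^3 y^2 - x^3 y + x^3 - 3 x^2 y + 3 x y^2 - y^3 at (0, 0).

Type E_{7}, Milnor number mu = 7.

The Hessian of f at 0 has rank 0. Corank 2; j^3 = (x - y)^3 is a perfect cube, so E-series; the 4-jet and mu = 7 give E_7.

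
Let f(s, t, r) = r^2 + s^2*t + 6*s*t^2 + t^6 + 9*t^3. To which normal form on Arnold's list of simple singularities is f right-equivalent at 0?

The Hessian of f at 0 is [[0, 0, 0], [0, 0, 0], [0, 0, 2]] with rank 1, so corank 2. A Groebner basis of the Jacobian ideal J(f) in C{s,t,r} is {s^2/6 + t^5 - 3*t^2/2, s^3 + 27*t^3, s*t + 3*t^2, r}; counting standard monomials gives mu = 7. Corank 2; j^3 = t*(s + 3*t)^2 has shape L^2 M (L != M), so D-series; mu = 7 gives D_7.

D_7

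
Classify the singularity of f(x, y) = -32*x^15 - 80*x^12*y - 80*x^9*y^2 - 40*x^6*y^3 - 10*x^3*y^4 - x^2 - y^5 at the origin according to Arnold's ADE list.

A_{4}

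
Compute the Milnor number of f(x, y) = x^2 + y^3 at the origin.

The Hessian of f at 0 is [[2, 0], [0, 0]] with rank 1, so corank 1. A Groebner basis of the Jacobian ideal J(f) in C{x,y} is {y^2, x}; counting standard monomials gives mu = 2. Corank 1: A-series; mu = 2 gives A_2.

2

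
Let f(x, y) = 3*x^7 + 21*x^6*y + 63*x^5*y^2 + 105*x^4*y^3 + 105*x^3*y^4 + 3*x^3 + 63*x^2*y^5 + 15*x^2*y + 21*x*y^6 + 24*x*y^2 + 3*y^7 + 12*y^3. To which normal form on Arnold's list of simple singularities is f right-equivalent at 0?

D_{8}

The Hessian of f at 0 has rank 0. Corank 2; j^3 = 3*(x + y)*(x + 2*y)^2 has shape L^2 M (L != M), so D-series; mu = 8 gives D_8.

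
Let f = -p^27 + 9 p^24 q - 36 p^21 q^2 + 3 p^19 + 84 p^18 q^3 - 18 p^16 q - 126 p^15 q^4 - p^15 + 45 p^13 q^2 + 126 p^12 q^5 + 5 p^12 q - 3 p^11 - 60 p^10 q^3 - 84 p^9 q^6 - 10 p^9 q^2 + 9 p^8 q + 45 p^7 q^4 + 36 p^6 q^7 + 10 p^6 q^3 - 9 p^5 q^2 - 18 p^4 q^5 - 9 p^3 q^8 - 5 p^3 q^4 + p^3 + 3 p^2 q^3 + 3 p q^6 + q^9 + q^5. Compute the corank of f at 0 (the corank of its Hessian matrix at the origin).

2

Hessian at 0 has rank 0.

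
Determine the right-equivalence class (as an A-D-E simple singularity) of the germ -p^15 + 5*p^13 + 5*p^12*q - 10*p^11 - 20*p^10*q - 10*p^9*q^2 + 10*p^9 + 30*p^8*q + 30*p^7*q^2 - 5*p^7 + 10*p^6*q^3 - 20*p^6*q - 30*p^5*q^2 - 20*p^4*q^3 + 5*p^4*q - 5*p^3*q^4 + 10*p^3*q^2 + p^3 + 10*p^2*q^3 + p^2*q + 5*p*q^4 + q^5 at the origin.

D6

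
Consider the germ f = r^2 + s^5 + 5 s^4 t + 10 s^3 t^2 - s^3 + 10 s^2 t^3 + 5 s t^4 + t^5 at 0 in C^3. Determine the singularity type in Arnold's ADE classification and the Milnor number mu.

Type E8, Milnor number mu = 8.

The Hessian of f at 0 is [[0, 0, 0], [0, 0, 0], [0, 0, 2]] with rank 1, so corank 2. A Groebner basis of the Jacobian ideal J(f) in C{s,t,r} is {t^5, s*t^3 + t^4/4, s^2, r}; counting standard monomials gives mu = 8. Corank 2; j^3 = -s^3 is a perfect cube, so E-series; the 5-jet and mu = 8 give E_8.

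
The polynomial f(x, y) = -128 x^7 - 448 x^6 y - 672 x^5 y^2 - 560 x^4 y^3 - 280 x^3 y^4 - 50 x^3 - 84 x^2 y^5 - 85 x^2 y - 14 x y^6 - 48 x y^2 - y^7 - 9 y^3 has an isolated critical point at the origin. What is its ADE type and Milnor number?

Type D8, Milnor number mu = 8.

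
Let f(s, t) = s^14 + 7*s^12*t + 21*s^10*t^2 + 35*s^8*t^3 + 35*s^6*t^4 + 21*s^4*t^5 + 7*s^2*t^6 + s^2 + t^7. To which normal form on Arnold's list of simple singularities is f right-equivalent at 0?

A_{6}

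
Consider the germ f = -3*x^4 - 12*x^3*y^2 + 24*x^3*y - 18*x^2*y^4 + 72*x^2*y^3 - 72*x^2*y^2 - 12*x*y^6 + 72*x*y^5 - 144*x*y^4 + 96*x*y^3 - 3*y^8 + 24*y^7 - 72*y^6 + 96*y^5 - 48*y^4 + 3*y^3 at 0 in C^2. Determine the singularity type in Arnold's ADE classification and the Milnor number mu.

Type E_{6}, Milnor number mu = 6.

The Hessian of f at 0 has rank 0. Corank 2; j^3 = 3*y^3 is a perfect cube, so E-series; the 4-jet and mu = 6 give E_6.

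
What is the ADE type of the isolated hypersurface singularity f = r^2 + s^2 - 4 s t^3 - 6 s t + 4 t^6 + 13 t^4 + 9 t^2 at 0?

The Hessian of f at 0 has rank 2. Corank 1: A-series; mu = 3 gives A_3.

A_{3}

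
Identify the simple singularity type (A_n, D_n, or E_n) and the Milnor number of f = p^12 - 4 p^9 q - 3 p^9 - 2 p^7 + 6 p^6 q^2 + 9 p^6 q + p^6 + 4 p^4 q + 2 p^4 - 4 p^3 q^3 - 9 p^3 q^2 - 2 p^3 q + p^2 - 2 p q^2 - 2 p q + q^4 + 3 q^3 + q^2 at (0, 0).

The Hessian of f at 0 has rank 1. Corank 1: A-series; mu = 2 gives A_2.

Type A2, Milnor number mu = 2.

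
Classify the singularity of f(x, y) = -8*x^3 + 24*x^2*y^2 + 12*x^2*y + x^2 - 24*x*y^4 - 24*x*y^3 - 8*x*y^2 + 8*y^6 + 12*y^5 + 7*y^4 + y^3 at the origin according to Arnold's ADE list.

A_{2}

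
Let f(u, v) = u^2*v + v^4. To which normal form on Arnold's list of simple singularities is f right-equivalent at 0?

D_5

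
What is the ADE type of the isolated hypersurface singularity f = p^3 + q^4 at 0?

E_{6}

The Hessian of f at 0 has rank 0. Corank 2; j^3 = p^3 is a perfect cube, so E-series; the 4-jet and mu = 6 give E_6.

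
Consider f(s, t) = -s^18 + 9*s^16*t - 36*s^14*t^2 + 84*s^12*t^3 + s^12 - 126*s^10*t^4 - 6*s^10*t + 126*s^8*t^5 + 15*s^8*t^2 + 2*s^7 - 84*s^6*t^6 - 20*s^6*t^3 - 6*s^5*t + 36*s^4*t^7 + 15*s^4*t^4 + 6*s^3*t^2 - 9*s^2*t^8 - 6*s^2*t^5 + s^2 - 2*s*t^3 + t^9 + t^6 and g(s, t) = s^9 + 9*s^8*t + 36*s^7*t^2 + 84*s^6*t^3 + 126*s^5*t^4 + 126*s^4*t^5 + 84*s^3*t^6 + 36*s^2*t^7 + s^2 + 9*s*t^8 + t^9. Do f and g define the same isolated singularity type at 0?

Yes.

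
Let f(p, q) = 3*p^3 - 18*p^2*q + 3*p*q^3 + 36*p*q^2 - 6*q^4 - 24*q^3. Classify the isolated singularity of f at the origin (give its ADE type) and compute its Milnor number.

The Hessian of f at 0 has rank 0. Corank 2; j^3 = 3*(p - 2*q)^3 is a perfect cube, so E-series; the 4-jet and mu = 7 give E_7.

Type E_7, Milnor number mu = 7.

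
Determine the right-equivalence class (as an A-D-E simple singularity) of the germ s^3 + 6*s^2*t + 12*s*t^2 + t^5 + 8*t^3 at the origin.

E8

The Hessian of f at 0 is [[0, 0], [0, 0]] with rank 0, so corank 2. A Groebner basis of the Jacobian ideal J(f) in C{s,t} is {t^4, s^2 + 4*s*t + 4*t^2}; counting standard monomials gives mu = 8. Corank 2; j^3 = (s + 2*t)^3 is a perfect cube, so E-series; the 5-jet and mu = 8 give E_8.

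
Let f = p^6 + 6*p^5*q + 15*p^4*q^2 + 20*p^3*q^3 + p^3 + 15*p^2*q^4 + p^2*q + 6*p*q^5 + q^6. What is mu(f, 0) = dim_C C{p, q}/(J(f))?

7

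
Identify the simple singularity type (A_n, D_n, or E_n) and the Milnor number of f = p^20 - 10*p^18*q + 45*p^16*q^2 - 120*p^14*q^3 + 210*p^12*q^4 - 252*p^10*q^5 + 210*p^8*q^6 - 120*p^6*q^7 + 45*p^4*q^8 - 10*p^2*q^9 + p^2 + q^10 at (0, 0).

Type A_9, Milnor number mu = 9.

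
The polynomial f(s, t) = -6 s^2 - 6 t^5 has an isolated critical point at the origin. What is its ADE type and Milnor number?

Type A_{4}, Milnor number mu = 4.

The Hessian of f at 0 has rank 1. Corank 1: A-series; mu = 4 gives A_4.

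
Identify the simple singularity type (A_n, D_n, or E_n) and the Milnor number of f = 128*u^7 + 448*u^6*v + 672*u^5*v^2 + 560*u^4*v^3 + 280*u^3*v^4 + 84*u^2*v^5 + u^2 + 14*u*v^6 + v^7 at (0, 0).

The Hessian of f at 0 has rank 1. Corank 1: A-series; mu = 6 gives A_6.

Type A6, Milnor number mu = 6.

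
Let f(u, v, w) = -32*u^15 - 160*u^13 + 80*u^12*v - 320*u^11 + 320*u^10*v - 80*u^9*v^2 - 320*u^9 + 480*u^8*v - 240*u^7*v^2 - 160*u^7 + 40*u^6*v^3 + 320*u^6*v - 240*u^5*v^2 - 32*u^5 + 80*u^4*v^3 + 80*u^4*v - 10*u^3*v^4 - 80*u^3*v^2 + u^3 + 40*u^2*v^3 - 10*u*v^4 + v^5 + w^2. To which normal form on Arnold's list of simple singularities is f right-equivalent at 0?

E_8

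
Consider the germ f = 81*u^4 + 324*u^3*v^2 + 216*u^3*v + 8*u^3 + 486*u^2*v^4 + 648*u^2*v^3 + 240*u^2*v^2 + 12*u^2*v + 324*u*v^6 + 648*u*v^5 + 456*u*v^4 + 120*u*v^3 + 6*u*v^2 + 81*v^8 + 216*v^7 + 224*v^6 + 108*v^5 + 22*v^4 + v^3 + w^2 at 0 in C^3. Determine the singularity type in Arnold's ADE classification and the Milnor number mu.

Type E_6, Milnor number mu = 6.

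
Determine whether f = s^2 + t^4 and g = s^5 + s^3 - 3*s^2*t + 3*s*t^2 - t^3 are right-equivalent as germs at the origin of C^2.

No.

The Hessian of f at 0 is [[2, 0], [0, 0]] with rank 1, so corank 1. A Groebner basis of the Jacobian ideal J(f) in C{s,t} is {t^3, s}; counting standard monomials gives mu = 3. Corank 1: A-series; mu = 3 gives A_3. The Hessian of g at 0 is [[0, 0], [0, 0]] with rank 0, so corank 2. A Groebner basis of the Jacobian ideal J(g) in C{s,t} is {t^5, s*t^3 - 3*t^4/4, s^2 - 2*s*t + t^2}; counting standard monomials gives mu = 8. Corank 2; j^3 = (s - t)^3 is a perfect cube, so E-series; the 5-jet and mu = 8 give E_8. f is A_3 but g is E_8, hence not right-equivalent.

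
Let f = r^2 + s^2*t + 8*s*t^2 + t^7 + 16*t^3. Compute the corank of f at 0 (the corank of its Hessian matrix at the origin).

2

The Hessian at 0 is [[0, 0, 0], [0, 0, 0], [0, 0, 2]] of rank 1; hence corank 2.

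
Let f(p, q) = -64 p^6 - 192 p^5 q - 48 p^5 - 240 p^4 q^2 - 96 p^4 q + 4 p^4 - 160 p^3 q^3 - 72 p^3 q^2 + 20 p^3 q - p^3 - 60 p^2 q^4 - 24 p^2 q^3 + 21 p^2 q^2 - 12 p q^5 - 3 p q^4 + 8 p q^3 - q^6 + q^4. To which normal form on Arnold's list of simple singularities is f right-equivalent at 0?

The Hessian of f at 0 has rank 0. Corank 2; j^3 = -p^3 is a perfect cube, so E-series; the 4-jet and mu = 6 give E_6.

E_6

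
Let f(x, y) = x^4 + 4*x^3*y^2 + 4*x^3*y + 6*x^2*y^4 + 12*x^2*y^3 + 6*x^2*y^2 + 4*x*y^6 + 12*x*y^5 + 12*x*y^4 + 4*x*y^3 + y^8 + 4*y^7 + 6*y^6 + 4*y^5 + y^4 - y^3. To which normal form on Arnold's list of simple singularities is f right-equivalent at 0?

E6

The Hessian of f at 0 has rank 0. Corank 2; j^3 = -y^3 is a perfect cube, so E-series; the 4-jet and mu = 6 give E_6.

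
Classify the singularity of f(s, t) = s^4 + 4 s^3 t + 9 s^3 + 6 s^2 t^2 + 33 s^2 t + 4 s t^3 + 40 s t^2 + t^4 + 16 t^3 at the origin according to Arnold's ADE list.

The Hessian of f at 0 has rank 0. Corank 2; j^3 = (s + t)*(3*s + 4*t)^2 has shape L^2 M (L != M), so D-series; mu = 5 gives D_5.

D5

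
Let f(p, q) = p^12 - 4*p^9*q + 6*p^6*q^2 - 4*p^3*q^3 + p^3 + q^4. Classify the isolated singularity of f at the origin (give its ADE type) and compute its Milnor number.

Type E_{6}, Milnor number mu = 6.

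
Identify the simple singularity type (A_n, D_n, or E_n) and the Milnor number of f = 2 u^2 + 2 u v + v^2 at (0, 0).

Type A_{1}, Milnor number mu = 1.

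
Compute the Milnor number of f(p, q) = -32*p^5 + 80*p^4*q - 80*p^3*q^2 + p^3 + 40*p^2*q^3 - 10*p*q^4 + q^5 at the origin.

8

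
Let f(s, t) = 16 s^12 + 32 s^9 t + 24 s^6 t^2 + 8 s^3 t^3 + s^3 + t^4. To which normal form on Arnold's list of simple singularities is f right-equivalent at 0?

E6

The Hessian of f at 0 is [[0, 0], [0, 0]] with rank 0, so corank 2. A Groebner basis of the Jacobian ideal J(f) in C{s,t} is {t^3, s^2}; counting standard monomials gives mu = 6. Corank 2; j^3 = s^3 is a perfect cube, so E-series; the 4-jet and mu = 6 give E_6.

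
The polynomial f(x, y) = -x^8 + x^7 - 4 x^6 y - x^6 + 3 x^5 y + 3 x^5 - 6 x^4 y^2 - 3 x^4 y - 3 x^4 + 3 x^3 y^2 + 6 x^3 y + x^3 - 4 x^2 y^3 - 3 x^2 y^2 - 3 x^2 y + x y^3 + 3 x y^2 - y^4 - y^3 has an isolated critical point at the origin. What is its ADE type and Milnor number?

Type E7, Milnor number mu = 7.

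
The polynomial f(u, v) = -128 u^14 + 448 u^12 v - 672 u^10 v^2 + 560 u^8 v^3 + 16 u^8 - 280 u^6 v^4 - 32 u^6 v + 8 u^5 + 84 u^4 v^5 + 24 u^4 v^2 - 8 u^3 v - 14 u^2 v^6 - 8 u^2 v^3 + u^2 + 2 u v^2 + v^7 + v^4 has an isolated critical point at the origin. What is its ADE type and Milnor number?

Type A6, Milnor number mu = 6.

The Hessian of f at 0 is [[2, 0], [0, 0]] with rank 1, so corank 1. A Groebner basis of the Jacobian ideal J(f) in C{u,v} is {u^3, u^2*v - u/4 - v^2/4, u^2 + u*v^2, u*v + v^3}; counting standard monomials gives mu = 6. Corank 1: A-series; mu = 6 gives A_6.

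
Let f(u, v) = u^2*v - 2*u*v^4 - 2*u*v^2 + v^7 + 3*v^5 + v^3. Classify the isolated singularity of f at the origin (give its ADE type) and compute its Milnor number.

The Hessian of f at 0 has rank 0. Corank 2; j^3 = v*(u - v)^2 has shape L^2 M (L != M), so D-series; mu = 6 gives D_6.

Type D_6, Milnor number mu = 6.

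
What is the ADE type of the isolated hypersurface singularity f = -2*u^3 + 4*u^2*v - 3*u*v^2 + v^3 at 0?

D4

The Hessian of f at 0 has rank 0. Corank 2; j^3 = -(u - v)*(2*u^2 - 2*u*v + v^2) splits into three distinct lines over C (the quadratic factor has nonzero discriminant), so D_4.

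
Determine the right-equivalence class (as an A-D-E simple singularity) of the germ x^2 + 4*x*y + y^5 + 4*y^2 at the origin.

A_4

The Hessian of f at 0 has rank 1. Corank 1: A-series; mu = 4 gives A_4.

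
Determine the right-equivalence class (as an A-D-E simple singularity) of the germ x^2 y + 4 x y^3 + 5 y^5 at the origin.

D_{6}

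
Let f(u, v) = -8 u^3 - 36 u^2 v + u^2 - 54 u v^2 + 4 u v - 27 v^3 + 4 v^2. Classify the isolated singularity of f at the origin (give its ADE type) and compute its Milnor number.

The Hessian of f at 0 is [[2, 4], [4, 8]] with rank 1, so corank 1. A Groebner basis of the Jacobian ideal J(f) in C{u,v} is {v^2, u + 2*v}; counting standard monomials gives mu = 2. Corank 1: A-series; mu = 2 gives A_2.

Type A_{2}, Milnor number mu = 2.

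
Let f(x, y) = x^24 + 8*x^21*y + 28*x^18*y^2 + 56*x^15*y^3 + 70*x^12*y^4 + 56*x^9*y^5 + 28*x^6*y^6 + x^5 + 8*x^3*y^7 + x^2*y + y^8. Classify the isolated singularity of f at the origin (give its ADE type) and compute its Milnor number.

Type D_{9}, Milnor number mu = 9.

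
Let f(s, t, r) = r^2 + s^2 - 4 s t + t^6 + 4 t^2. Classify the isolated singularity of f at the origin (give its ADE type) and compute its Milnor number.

The Hessian of f at 0 has rank 2. Corank 1: A-series; mu = 5 gives A_5.

Type A_5, Milnor number mu = 5.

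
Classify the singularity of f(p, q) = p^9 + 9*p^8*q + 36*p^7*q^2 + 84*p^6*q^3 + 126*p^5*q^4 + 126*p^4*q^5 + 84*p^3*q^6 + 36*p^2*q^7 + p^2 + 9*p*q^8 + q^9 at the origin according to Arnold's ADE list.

A8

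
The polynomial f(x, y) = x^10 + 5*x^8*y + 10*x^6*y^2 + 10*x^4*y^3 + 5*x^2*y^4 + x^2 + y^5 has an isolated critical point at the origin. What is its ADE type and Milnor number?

The Hessian of f at 0 has rank 1. Corank 1: A-series; mu = 4 gives A_4.

Type A4, Milnor number mu = 4.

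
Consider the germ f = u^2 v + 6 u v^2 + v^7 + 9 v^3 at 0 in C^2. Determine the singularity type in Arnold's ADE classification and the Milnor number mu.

Type D8, Milnor number mu = 8.

The Hessian of f at 0 has rank 0. Corank 2; j^3 = v*(u + 3*v)^2 has shape L^2 M (L != M), so D-series; mu = 8 gives D_8.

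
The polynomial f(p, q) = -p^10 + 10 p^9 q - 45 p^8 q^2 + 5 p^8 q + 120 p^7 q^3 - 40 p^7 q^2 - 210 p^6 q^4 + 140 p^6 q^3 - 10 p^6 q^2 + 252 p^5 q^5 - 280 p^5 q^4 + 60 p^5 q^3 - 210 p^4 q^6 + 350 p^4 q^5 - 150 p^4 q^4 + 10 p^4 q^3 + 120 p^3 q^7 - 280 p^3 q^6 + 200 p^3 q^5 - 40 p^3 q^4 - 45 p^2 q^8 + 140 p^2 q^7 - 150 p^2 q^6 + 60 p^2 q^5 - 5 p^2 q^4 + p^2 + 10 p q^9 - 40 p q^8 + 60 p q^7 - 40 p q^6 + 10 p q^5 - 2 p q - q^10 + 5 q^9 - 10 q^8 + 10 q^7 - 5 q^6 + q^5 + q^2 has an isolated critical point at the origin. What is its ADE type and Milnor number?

The Hessian of f at 0 has rank 1. Corank 1: A-series; mu = 4 gives A_4.

Type A_{4}, Milnor number mu = 4.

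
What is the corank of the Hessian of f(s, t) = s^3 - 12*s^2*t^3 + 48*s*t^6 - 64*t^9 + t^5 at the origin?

2

The Hessian at 0 is [[0, 0], [0, 0]] of rank 0; hence corank 2.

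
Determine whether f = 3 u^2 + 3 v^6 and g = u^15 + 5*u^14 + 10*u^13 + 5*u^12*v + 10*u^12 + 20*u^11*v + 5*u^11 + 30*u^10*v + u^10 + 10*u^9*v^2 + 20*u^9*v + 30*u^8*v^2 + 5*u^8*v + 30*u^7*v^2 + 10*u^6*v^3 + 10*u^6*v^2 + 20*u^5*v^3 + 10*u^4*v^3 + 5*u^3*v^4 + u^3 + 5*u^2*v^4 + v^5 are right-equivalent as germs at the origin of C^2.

No.

The Hessian of f at 0 has rank 1. Corank 1: A-series; mu = 5 gives A_5. The Hessian of g at 0 has rank 0. Corank 2; j^3 = u^3 is a perfect cube, so E-series; the 5-jet and mu = 8 give E_8. f is A_5 but g is E_8, hence not right-equivalent.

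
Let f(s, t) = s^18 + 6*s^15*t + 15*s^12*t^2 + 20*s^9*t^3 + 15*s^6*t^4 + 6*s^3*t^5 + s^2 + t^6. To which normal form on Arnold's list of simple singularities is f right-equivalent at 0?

The Hessian of f at 0 is [[2, 0], [0, 0]] with rank 1, so corank 1. A Groebner basis of the Jacobian ideal J(f) in C{s,t} is {t^5, s}; counting standard monomials gives mu = 5. Corank 1: A-series; mu = 5 gives A_5.

A_{5}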